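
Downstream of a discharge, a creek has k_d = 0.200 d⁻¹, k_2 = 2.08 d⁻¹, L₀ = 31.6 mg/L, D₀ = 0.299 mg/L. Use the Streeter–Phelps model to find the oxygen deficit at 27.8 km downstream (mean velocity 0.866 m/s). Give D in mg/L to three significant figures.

D ≈ 1.71 mg/L

Travel time t = x/v = 27.8 km / (0.866 m/s) = 27800 m / 0.866 m/s = 32100 s = 0.3715 d.
k_d L₀/(k_2−k_d) = 0.200×31.6/(2.08−0.200) = 6.320/1.880 = 3.362 mg/L.
e^(−k_d t) = e^(−0.200×0.3715) = 0.9284; e^(−k_2 t) = e^(−2.08×0.3715) = 0.4617.
D = 3.362 × (0.9284 − 0.4617) + 0.299 × 0.4617 = 1.569 + 0.1381 = 1.707 mg/L.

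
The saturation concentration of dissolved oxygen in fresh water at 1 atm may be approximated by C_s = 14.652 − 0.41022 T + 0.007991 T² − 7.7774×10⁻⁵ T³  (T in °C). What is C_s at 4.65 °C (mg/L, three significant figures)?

C_s ≈ 12.9 mg/L

C_s = 14.652 − 0.41022×4.65 + 0.007991×4.65² − 7.7774×10⁻⁵×4.65³ = 12.91 mg/L.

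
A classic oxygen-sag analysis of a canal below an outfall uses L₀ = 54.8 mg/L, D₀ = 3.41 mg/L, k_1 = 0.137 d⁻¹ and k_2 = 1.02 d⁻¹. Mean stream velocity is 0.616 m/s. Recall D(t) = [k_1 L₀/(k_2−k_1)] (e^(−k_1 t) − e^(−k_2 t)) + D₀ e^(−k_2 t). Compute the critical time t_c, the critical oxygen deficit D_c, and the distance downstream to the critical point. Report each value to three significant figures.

At the critical point dD/dt = 0, so k_1 L₀ e^(−k_1 t) = k_2 D. Substituting D(t) from the Streeter–Phelps equation and solving for t gives
t_c = ln[(k_2/k_1)(1 − D₀(k_2−k_1)/(k_1 L₀))] / (k_2−k_1).
Here k_2−k_1 = 0.8830 d⁻¹ and 1 − D₀(k_2−k_1)/(k_1 L₀) = 1 − 3.41×0.8830/(0.137×54.8) = 0.5989, so
t_c = ln(7.445 × 0.5989) / 0.8830 = 1.495 / 0.8830 = 1.693 d.
D_c = (k_1/k_2) L₀ e^(−k_1 t_c) = (0.137/1.02) × 54.8 × e^(−0.137×1.693) = 0.1343 × 54.8 × 0.7930 = 5.837 mg/L.
x_c = v t_c = 0.616 m/s × 1.693 d × 86400 s/d = 90110 m ≈ 90.1 km.

t_c ≈ 1.69 d; D_c ≈ 5.84 mg/L; x_c ≈ 90.1 km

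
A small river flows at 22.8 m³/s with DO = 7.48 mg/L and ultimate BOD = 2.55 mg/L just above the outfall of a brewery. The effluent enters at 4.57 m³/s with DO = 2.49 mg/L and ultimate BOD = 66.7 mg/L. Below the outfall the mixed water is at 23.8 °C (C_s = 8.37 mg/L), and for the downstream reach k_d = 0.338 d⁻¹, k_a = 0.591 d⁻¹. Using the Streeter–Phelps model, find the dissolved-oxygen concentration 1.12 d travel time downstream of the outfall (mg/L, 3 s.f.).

DO ≈ 4.49 mg/L

Mixed DO = (22.8×7.48 + 4.57×2.49)/(22.8+4.57) = 181.9/27.37 = 6.647 mg/L.
Mixed L₀ = (22.8×2.55 + 4.57×66.7)/(27.37) = 363.0/27.37 = 13.26 mg/L.
Initial deficit D₀ = C_s − DO₀ = 8.37 − 6.647 = 1.723 mg/L.
D(1.12) = [0.338×13.26/(0.591−0.338)](e^(−0.338×1.12) − e^(−0.591×1.12)) + 1.723 e^(−0.591×1.12)
= 17.72 × (0.6848 − 0.5159) + 1.723 × 0.5159 = 3.883 mg/L.
DO = 8.37 − 3.883 = 4.487 mg/L.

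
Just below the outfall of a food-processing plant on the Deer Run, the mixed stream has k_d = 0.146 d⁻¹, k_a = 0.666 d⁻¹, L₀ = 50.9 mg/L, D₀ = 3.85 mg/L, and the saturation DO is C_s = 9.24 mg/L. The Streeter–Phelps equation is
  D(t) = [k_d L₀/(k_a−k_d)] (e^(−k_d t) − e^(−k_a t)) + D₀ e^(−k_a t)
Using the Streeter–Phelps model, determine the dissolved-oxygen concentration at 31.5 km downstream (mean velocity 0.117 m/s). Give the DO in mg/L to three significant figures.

Travel time t = x/v = 31.5 km / (0.117 m/s) = 31500 m / 0.117 m/s = 269200 s = 3.116 d.
k_d L₀/(k_a−k_d) = 0.146×50.9/(0.666−0.146) = 7.431/0.5200 = 14.29 mg/L.
e^(−k_d t) = e^(−0.146×3.116) = 0.6345; e^(−k_a t) = e^(−0.666×3.116) = 0.1255.
D = 14.29 × (0.6345 − 0.1255) + 3.85 × 0.1255 = 7.274 + 0.4832 = 7.757 mg/L.
DO = C_s − D = 9.24 − 7.757 = 1.483 mg/L.

DO ≈ 1.48 mg/L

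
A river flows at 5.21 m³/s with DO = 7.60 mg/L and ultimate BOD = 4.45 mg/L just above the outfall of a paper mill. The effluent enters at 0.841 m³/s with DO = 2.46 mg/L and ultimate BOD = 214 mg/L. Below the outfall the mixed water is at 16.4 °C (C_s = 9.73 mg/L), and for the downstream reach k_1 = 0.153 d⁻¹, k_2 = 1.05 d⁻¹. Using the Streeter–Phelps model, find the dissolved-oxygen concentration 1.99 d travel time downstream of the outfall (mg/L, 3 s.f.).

Mixed DO = (5.21×7.60 + 0.841×2.46)/(5.21+0.841) = 41.66/6.051 = 6.886 mg/L.
Mixed L₀ = (5.21×4.45 + 0.841×214)/(6.051) = 203.2/6.051 = 33.57 mg/L.
Initial deficit D₀ = C_s − DO₀ = 9.73 − 6.886 = 2.844 mg/L.
D(1.99) = [0.153×33.57/(1.05−0.153)](e^(−0.153×1.99) − e^(−1.05×1.99)) + 2.844 e^(−1.05×1.99)
= 5.727 × (0.7375 − 0.1237) + 2.844 × 0.1237 = 3.867 mg/L.
DO = 9.73 − 3.867 = 5.863 mg/L.

DO ≈ 5.86 mg/L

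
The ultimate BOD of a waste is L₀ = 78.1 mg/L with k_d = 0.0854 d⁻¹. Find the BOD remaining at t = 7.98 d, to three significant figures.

L_t = L₀ e^(−k_d t) = 78.1 × e^(−0.0854×7.98) = 78.1 × 0.5059 = 39.51 mg/L.

L ≈ 39.5 mg/L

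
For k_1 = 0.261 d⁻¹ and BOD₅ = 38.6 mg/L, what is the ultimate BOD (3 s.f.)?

L₀ ≈ 53.0 mg/L

BOD₅ = L₀(1 − e^(−5k_1)) ⇒ L₀ = BOD₅ / (1 − e^(−5×0.261))
= 38.6 / (1 − 0.2712) = 38.6 / 0.7288 = 52.96 mg/L.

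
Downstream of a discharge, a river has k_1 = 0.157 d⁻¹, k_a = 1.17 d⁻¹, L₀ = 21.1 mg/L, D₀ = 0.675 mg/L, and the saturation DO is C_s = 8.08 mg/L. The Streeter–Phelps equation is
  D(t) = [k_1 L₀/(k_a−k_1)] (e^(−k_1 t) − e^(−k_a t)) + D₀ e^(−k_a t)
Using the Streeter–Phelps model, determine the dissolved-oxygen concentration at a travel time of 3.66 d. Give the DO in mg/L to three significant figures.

DO ≈ 6.27 mg/L

k_1 L₀/(k_a−k_1) = 0.157×21.1/(1.17−0.157) = 3.313/1.013 = 3.270 mg/L.
e^(−k_1 t) = e^(−0.157×3.660) = 0.5629; e^(−k_a t) = e^(−1.17×3.660) = 0.01381.
D = 3.270 × (0.5629 − 0.01381) + 0.675 × 0.01381 = 1.796 + 0.009323 = 1.805 mg/L.
DO = C_s − D = 8.08 − 1.805 = 6.275 mg/L.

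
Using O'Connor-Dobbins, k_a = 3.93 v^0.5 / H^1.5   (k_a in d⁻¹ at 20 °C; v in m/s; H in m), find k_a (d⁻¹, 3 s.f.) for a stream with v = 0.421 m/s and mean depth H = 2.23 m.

k_a = 3.93 × 0.421^0.5 / 2.23^1.5 = 3.93 × 0.6488 / 3.330 = 0.7657 d⁻¹.

k_a ≈ 0.766 d⁻¹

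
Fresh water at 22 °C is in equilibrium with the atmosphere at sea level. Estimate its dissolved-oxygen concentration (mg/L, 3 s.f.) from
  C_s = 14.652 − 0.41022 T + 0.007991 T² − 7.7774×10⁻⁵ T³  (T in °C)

C_s = 14.652 − 0.41022×22 + 0.007991×22² − 7.7774×10⁻⁵×22³ = 8.667 mg/L.

C_s ≈ 8.67 mg/L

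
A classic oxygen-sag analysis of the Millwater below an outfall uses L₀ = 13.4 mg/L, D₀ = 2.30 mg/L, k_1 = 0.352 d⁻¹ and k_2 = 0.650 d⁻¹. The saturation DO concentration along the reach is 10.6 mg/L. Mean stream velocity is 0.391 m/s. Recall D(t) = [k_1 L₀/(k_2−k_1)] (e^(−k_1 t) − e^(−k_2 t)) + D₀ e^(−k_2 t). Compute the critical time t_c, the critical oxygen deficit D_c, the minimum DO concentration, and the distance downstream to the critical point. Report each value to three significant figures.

t_c ≈ 1.53 d; D_c ≈ 4.23 mg/L; min DO ≈ 6.37 mg/L; x_c ≈ 51.7 km

t_c = [1/(k_2−k_1)] ln[(k_2/k_1)(1 − D₀(k_2−k_1)/(k_1 L₀))]
= [1/(0.650−0.352)] ln[(0.650/0.352)(1 − 2.30×0.2980/(0.352×13.4))]
= (1/0.2980) ln[1.847 × 0.8547] = 3.356 × ln(1.578) = 3.356 × 0.4563 = 1.531 d.
L(t_c) = L₀ e^(−k_1 t_c) = 13.4 × 0.5833 = 7.817 mg/L, and at the critical point k_2 D_c = k_1 L, so D_c = (0.352/0.650) × 7.817 = 4.233 mg/L.
Minimum DO = C_s − D_c = 10.6 − 4.233 = 6.367 mg/L.
x_c = v t_c = 0.391 m/s × 1.531 d × 86400 s/d = 51730 m ≈ 51.7 km.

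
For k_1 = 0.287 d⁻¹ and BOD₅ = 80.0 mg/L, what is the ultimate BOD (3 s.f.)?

BOD₅ = L₀(1 − e^(−5k_1)) ⇒ L₀ = BOD₅ / (1 − e^(−5×0.287))
= 80.0 / (1 − 0.2381) = 80.0 / 0.7619 = 105.0 mg/L.

L₀ ≈ 105 mg/L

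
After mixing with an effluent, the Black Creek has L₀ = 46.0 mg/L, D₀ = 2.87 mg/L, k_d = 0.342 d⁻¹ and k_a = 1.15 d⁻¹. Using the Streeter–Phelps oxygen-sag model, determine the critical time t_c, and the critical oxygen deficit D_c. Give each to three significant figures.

t_c = [1/(k_a−k_d)] ln[(k_a/k_d)(1 − D₀(k_a−k_d)/(k_d L₀))]
= [1/(1.15−0.342)] ln[(1.15/0.342)(1 − 2.87×0.8080/(0.342×46.0))]
= (1/0.8080) ln[3.363 × 0.8526] = 1.238 × ln(2.867) = 1.238 × 1.053 = 1.304 d.
D_c = (k_d/k_a) L₀ e^(−k_d t_c) = (0.342/1.15) × 46.0 × e^(−0.342×1.304) = 0.2974 × 46.0 × 0.6403 = 8.759 mg/L.

t_c ≈ 1.30 d; D_c ≈ 8.76 mg/L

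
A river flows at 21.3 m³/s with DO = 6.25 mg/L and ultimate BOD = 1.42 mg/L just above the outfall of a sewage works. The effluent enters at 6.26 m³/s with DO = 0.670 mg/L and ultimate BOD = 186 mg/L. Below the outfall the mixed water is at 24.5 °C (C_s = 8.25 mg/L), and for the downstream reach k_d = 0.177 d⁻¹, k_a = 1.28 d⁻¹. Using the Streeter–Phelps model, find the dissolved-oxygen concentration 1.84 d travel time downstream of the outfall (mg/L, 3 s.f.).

Mixed DO = (21.3×6.25 + 6.26×0.670)/(21.3+6.26) = 137.3/27.56 = 4.983 mg/L.
Mixed L₀ = (21.3×1.42 + 6.26×186)/(27.56) = 1195/27.56 = 43.35 mg/L.
Initial deficit D₀ = C_s − DO₀ = 8.25 − 4.983 = 3.267 mg/L.
D(1.84) = [0.177×43.35/(1.28−0.177)](e^(−0.177×1.84) − e^(−1.28×1.84)) + 3.267 e^(−1.28×1.84)
= 6.956 × (0.7220 − 0.09487) + 3.267 × 0.09487 = 4.672 mg/L.
DO = 8.25 − 4.672 = 3.578 mg/L.

DO ≈ 3.58 mg/L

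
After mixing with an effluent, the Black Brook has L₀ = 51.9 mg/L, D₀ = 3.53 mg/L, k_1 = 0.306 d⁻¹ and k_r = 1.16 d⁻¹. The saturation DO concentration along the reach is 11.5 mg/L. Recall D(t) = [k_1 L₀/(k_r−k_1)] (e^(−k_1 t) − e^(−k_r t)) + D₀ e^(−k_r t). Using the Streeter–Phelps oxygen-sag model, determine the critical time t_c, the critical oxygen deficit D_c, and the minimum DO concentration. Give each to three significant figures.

t_c ≈ 1.31 d; D_c ≈ 9.16 mg/L; min DO ≈ 2.34 mg/L

With k_r/k_1 = 3.791 and 1 − D₀(k_r−k_1)/(k_1 L₀) = 0.8102,
t_c = ln(3.791 × 0.8102) / (1.16 − 0.306) = ln(3.071) / 0.8540 = 1.122/0.8540 = 1.314 d.
D_c = (k_1/k_r) L₀ e^(−k_1 t_c) = (0.306/1.16) × 51.9 × e^(−0.306×1.314) = 0.2638 × 51.9 × 0.6689 = 9.158 mg/L.
Minimum DO = C_s − D_c = 11.5 − 9.158 = 2.342 mg/L.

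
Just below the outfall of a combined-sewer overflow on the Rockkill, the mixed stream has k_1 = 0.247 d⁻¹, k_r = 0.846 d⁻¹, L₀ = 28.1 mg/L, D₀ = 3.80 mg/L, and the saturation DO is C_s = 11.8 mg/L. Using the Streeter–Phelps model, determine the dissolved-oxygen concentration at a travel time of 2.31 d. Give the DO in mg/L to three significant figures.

k_1 L₀/(k_r−k_1) = 0.247×28.1/(0.846−0.247) = 6.941/0.5990 = 11.59 mg/L.
e^(−k_1 t) = e^(−0.247×2.310) = 0.5652; e^(−k_r t) = e^(−0.846×2.310) = 0.1417.
D = 11.59 × (0.5652 − 0.1417) + 3.80 × 0.1417 = 4.908 + 0.5383 = 5.446 mg/L.
DO = C_s − D = 11.8 − 5.446 = 6.354 mg/L.

DO ≈ 6.35 mg/L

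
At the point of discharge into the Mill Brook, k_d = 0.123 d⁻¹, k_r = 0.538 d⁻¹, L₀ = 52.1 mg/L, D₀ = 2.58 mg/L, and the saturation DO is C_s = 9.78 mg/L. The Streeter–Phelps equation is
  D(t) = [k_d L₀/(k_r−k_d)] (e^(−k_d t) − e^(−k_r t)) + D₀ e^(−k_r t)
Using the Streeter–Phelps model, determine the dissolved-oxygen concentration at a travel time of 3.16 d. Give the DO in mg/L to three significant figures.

k_d L₀/(k_r−k_d) = 0.123×52.1/(0.538−0.123) = 6.408/0.4150 = 15.44 mg/L.
e^(−k_d t) = e^(−0.123×3.160) = 0.6780; e^(−k_r t) = e^(−0.538×3.160) = 0.1827.
D = 15.44 × (0.6780 − 0.1827) + 2.58 × 0.1827 = 7.648 + 0.4713 = 8.119 mg/L.
DO = C_s − D = 9.78 − 8.119 = 1.661 mg/L.

DO ≈ 1.66 mg/L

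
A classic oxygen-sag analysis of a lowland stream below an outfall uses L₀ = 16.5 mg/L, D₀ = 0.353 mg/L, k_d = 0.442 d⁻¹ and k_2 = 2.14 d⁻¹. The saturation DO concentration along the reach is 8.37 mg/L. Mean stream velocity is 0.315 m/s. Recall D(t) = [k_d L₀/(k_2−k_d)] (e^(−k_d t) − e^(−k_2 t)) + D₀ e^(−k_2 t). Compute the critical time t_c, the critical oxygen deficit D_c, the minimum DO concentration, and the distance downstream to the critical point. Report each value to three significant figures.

t_c ≈ 0.878 d; D_c ≈ 2.31 mg/L; min DO ≈ 6.06 mg/L; x_c ≈ 23.9 km

At the critical point dD/dt = 0, so k_d L₀ e^(−k_d t) = k_2 D. Substituting D(t) from the Streeter–Phelps equation and solving for t gives
t_c = ln[(k_2/k_d)(1 − D₀(k_2−k_d)/(k_d L₀))] / (k_2−k_d).
Here k_2−k_d = 1.698 d⁻¹ and 1 − D₀(k_2−k_d)/(k_d L₀) = 1 − 0.353×1.698/(0.442×16.5) = 0.9178, so
t_c = ln(4.842 × 0.9178) / 1.698 = 1.491 / 1.698 = 0.8784 d.
L(t_c) = L₀ e^(−k_d t_c) = 16.5 × 0.6782 = 11.19 mg/L, and at the critical point k_2 D_c = k_d L, so D_c = (0.442/2.14) × 11.19 = 2.311 mg/L.
Minimum DO = C_s − D_c = 8.37 − 2.311 = 6.059 mg/L.
x_c = v t_c = 0.315 m/s × 0.8784 d × 86400 s/d = 23910 m ≈ 23.9 km.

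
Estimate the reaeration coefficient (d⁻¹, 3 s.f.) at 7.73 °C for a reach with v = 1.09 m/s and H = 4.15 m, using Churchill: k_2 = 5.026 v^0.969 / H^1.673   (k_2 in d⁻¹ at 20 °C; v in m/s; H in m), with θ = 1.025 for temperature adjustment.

k_2(20) = 5.026 × 1.09^0.969 / 4.15^1.673 = 5.026 × 1.087 / 10.81 = 0.5052 d⁻¹.
k_2(7.73) = 0.5052 × 1.025^(7.73−20) = 0.5052 × 0.7386 = 0.3732 d⁻¹.

k_2 ≈ 0.373 d⁻¹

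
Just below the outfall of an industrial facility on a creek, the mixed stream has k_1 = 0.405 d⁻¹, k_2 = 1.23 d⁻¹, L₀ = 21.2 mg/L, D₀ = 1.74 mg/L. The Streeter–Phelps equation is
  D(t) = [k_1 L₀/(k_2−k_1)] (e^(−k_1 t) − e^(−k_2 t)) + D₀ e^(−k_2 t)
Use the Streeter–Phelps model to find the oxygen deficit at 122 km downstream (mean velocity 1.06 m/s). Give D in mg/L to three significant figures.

D ≈ 4.38 mg/L

Travel time t = x/v = 122 km / (1.06 m/s) = 122000 m / 1.06 m/s = 115100 s = 1.332 d.
k_1 L₀/(k_2−k_1) = 0.405×21.2/(1.23−0.405) = 8.586/0.8250 = 10.41 mg/L.
e^(−k_1 t) = e^(−0.405×1.332) = 0.5830; e^(−k_2 t) = e^(−1.23×1.332) = 0.1943.
D = 10.41 × (0.5830 − 0.1943) + 1.74 × 0.1943 = 4.046 + 0.3380 = 4.384 mg/L.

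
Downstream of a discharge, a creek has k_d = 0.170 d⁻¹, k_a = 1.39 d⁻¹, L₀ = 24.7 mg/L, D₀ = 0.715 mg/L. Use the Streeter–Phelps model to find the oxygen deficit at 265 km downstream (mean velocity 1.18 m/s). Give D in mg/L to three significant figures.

Travel time t = x/v = 265 km / (1.18 m/s) = 265000 m / 1.18 m/s = 224600 s = 2.599 d.
k_d L₀/(k_a−k_d) = 0.170×24.7/(1.39−0.170) = 4.199/1.220 = 3.442 mg/L.
e^(−k_d t) = e^(−0.170×2.599) = 0.6428; e^(−k_a t) = e^(−1.39×2.599) = 0.02697.
D = 3.442 × (0.6428 − 0.02697) + 0.715 × 0.02697 = 2.120 + 0.01928 = 2.139 mg/L.

D ≈ 2.14 mg/L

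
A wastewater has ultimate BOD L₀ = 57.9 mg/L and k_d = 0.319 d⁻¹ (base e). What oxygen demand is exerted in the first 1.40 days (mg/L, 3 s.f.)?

y ≈ 20.9 mg/L

y_t = L₀(1 − e^(−k_d t)) = 57.9 × (1 − e^(−0.319×1.40))
= 57.9 × (1 − 0.6398) = 57.9 × 0.3602 = 20.86 mg/L.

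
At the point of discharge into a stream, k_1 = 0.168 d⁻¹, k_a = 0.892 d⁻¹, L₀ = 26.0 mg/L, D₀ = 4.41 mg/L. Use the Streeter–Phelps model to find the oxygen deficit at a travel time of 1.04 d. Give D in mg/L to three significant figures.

k_1 L₀/(k_a−k_1) = 0.168×26.0/(0.892−0.168) = 4.368/0.7240 = 6.033 mg/L.
e^(−k_1 t) = e^(−0.168×1.040) = 0.8397; e^(−k_a t) = e^(−0.892×1.040) = 0.3955.
D = 6.033 × (0.8397 − 0.3955) + 4.41 × 0.3955 = 2.680 + 1.744 = 4.424 mg/L.

D ≈ 4.42 mg/L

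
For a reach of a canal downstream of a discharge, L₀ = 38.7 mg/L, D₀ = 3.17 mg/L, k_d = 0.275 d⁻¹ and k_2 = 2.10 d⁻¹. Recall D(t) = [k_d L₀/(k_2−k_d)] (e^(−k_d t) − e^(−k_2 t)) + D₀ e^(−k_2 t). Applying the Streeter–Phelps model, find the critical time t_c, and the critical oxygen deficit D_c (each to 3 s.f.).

t_c ≈ 0.684 d; D_c ≈ 4.20 mg/L

t_c = [1/(k_2−k_d)] ln[(k_2/k_d)(1 − D₀(k_2−k_d)/(k_d L₀))]
= [1/(2.10−0.275)] ln[(2.10/0.275)(1 − 3.17×1.825/(0.275×38.7))]
= (1/1.825) ln[7.636 × 0.4564] = 0.5479 × ln(3.485) = 0.5479 × 1.249 = 0.6841 d.
D_c = (k_d/k_2) L₀ e^(−k_d t_c) = (0.275/2.10) × 38.7 × e^(−0.275×0.6841) = 0.1310 × 38.7 × 0.8285 = 4.199 mg/L.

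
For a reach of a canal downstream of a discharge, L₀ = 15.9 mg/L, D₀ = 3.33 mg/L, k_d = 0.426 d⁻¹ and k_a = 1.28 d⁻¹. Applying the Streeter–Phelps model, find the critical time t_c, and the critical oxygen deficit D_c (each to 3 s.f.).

t_c = [1/(k_a−k_d)] ln[(k_a/k_d)(1 − D₀(k_a−k_d)/(k_d L₀))]
= [1/(1.28−0.426)] ln[(1.28/0.426)(1 − 3.33×0.8540/(0.426×15.9))]
= (1/0.8540) ln[3.005 × 0.5801] = 1.171 × ln(1.743) = 1.171 × 0.5557 = 0.6507 d.
L(t_c) = L₀ e^(−k_d t_c) = 15.9 × 0.7579 = 12.05 mg/L, and at the critical point k_a D_c = k_d L, so D_c = (0.426/1.28) × 12.05 = 4.011 mg/L.

t_c ≈ 0.651 d; D_c ≈ 4.01 mg/L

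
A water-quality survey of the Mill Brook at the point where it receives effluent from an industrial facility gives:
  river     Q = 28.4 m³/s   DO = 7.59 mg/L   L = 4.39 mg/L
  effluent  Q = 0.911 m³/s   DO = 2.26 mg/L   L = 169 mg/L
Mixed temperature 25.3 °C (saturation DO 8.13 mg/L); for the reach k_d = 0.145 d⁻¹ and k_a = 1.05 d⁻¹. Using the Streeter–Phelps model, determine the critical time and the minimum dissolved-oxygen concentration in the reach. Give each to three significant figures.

Mixed DO = (28.4×7.59 + 0.911×2.26)/(28.4+0.911) = 217.6/29.31 = 7.424 mg/L.
Mixed L₀ = (28.4×4.39 + 0.911×169)/(29.31) = 278.6/29.31 = 9.506 mg/L.
Initial deficit D₀ = C_s − DO₀ = 8.13 − 7.424 = 0.7057 mg/L.
t_c = (1/0.9050) ln[(1.05/0.145)(1 − 0.7057×0.9050/(0.145×9.506))] = 1.105 × ln(3.886) = 1.500 d.
D_c = (0.145/1.05) × 9.506 × e^(−0.145×1.500) = 0.1381 × 9.506 × 0.8045 = 1.056 mg/L.
Minimum DO = 8.13 − 1.056 = 7.074 mg/L.

t_c ≈ 1.50 d; minimum DO ≈ 7.07 mg/L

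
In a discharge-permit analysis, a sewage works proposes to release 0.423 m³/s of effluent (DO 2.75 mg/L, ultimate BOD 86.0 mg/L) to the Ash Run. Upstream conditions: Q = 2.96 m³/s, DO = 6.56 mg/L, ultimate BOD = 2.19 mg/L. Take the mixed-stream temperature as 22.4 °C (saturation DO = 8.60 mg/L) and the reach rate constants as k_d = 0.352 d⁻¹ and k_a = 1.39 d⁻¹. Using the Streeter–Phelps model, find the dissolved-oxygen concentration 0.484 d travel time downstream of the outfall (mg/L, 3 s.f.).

Mixed DO = (2.96×6.56 + 0.423×2.75)/(2.96+0.423) = 20.58/3.383 = 6.084 mg/L.
Mixed L₀ = (2.96×2.19 + 0.423×86.0)/(3.383) = 42.86/3.383 = 12.67 mg/L.
Initial deficit D₀ = C_s − DO₀ = 8.60 − 6.084 = 2.516 mg/L.
D(0.484) = [0.352×12.67/(1.39−0.352)](e^(−0.352×0.484) − e^(−1.39×0.484)) + 2.516 e^(−1.39×0.484)
= 4.296 × (0.8434 − 0.5103) + 2.516 × 0.5103 = 2.715 mg/L.
DO = 8.60 − 2.715 = 5.885 mg/L.

DO ≈ 5.88 mg/L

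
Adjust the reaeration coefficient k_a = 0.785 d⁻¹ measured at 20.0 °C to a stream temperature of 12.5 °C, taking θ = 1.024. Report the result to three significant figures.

k_a ≈ 0.657 d⁻¹

k_a(T₂) = k_a(T₁) · θ^(T₂−T₁) = 0.785 × 1.024^(12.5−20.0)
= 0.785 × 1.024^-7.50 = 0.785 × 0.8370 = 0.6571 d⁻¹.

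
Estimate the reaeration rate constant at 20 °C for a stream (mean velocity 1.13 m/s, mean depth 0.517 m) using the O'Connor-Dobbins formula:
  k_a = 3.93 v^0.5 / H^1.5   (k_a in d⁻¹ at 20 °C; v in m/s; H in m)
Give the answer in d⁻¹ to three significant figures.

k_a ≈ 11.2 d⁻¹

k_a = 3.93 × 1.13^0.5 / 0.517^1.5 = 3.93 × 1.063 / 0.3717 = 11.24 d⁻¹.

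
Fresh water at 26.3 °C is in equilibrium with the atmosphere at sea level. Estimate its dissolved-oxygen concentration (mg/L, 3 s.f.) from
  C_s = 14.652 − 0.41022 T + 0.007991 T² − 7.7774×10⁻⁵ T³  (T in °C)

C_s ≈ 7.98 mg/L

C_s = 14.652 − 0.41022×26.3 + 0.007991×26.3² − 7.7774×10⁻⁵×26.3³ = 7.976 mg/L.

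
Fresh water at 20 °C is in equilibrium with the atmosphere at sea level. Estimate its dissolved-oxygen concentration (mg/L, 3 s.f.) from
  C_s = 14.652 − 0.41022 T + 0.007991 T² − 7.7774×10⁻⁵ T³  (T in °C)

C_s = 14.652 − 0.41022×20 + 0.007991×20² − 7.7774×10⁻⁵×20³ = 9.022 mg/L.

C_s ≈ 9.02 mg/L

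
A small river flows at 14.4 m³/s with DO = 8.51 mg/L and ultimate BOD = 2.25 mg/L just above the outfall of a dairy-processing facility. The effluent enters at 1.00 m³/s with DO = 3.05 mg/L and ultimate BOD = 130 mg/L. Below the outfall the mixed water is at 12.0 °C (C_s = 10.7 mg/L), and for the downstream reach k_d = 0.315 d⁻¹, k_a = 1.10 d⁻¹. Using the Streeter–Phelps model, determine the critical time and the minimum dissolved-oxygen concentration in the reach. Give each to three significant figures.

t_c ≈ 0.422 d; minimum DO ≈ 8.06 mg/L

Mixed DO = (14.4×8.51 + 1.00×3.05)/(14.4+1.00) = 125.6/15.40 = 8.155 mg/L.
Mixed L₀ = (14.4×2.25 + 1.00×130)/(15.40) = 162.4/15.40 = 10.55 mg/L.
Initial deficit D₀ = C_s − DO₀ = 10.7 − 8.155 = 2.545 mg/L.
t_c = (1/0.7850) ln[(1.10/0.315)(1 − 2.545×0.7850/(0.315×10.55))] = 1.274 × ln(1.392) = 0.4215 d.
D_c = (0.315/1.10) × 10.55 × e^(−0.315×0.4215) = 0.2864 × 10.55 × 0.8757 = 2.644 mg/L.
Minimum DO = 10.7 − 2.644 = 8.056 mg/L.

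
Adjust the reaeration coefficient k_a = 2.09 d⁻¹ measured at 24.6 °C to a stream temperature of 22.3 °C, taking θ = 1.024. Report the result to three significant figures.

k_a ≈ 1.98 d⁻¹

k_a(T₂) = k_a(T₁) · θ^(T₂−T₁) = 2.09 × 1.024^(22.3−24.6)
= 2.09 × 1.024^-2.30 = 2.09 × 0.9469 = 1.979 d⁻¹.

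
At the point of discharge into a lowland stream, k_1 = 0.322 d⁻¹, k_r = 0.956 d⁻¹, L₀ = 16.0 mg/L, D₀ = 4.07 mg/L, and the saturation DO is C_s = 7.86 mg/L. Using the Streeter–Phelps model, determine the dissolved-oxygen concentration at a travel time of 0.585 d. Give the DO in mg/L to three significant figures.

k_1 L₀/(k_r−k_1) = 0.322×16.0/(0.956−0.322) = 5.152/0.6340 = 8.126 mg/L.
e^(−k_1 t) = e^(−0.322×0.5850) = 0.8283; e^(−k_r t) = e^(−0.956×0.5850) = 0.5716.
D = 8.126 × (0.8283 − 0.5716) + 4.07 × 0.5716 = 2.086 + 2.327 = 4.412 mg/L.
DO = C_s − D = 7.86 − 4.412 = 3.448 mg/L.

DO ≈ 3.45 mg/L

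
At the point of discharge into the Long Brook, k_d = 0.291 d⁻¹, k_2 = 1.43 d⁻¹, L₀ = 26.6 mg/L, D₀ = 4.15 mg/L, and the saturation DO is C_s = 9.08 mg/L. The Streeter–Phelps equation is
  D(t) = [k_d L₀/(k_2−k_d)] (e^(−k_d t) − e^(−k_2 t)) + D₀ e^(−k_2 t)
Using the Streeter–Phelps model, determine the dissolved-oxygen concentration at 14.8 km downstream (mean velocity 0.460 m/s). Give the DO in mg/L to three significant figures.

DO ≈ 4.54 mg/L

Travel time t = x/v = 14.8 km / (0.460 m/s) = 14800 m / 0.460 m/s = 32170 s = 0.3724 d.
k_d L₀/(k_2−k_d) = 0.291×26.6/(1.43−0.291) = 7.741/1.139 = 6.796 mg/L.
e^(−k_d t) = e^(−0.291×0.3724) = 0.8973; e^(−k_2 t) = e^(−1.43×0.3724) = 0.5871.
D = 6.796 × (0.8973 − 0.5871) + 4.15 × 0.5871 = 2.108 + 2.437 = 4.545 mg/L.
DO = C_s − D = 9.08 − 4.545 = 4.535 mg/L.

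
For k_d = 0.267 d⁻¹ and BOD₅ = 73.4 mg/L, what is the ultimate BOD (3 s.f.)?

L₀ ≈ 99.6 mg/L

BOD₅ = L₀(1 − e^(−5k_d)) ⇒ L₀ = BOD₅ / (1 − e^(−5×0.267))
= 73.4 / (1 − 0.2632) = 73.4 / 0.7368 = 99.61 mg/L.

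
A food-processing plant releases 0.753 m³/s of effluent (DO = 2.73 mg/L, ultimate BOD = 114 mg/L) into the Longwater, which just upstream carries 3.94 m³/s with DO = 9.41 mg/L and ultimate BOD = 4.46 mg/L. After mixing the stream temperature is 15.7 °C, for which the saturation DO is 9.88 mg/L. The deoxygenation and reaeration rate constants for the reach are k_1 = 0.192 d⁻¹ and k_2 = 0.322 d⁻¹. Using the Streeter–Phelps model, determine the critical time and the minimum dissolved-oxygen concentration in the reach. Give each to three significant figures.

Mixed DO = (3.94×9.41 + 0.753×2.73)/(3.94+0.753) = 39.13/4.693 = 8.338 mg/L.
Mixed L₀ = (3.94×4.46 + 0.753×114)/(4.693) = 103.4/4.693 = 22.04 mg/L.
Initial deficit D₀ = C_s − DO₀ = 9.88 − 8.338 = 1.542 mg/L.
t_c = (1/0.1300) ln[(0.322/0.192)(1 − 1.542×0.1300/(0.192×22.04))] = 7.692 × ln(1.598) = 3.604 d.
D_c = (0.192/0.322) × 22.04 × e^(−0.192×3.604) = 0.5963 × 22.04 × 0.5006 = 6.577 mg/L.
Minimum DO = 9.88 − 6.577 = 3.303 mg/L.

t_c ≈ 3.60 d; minimum DO ≈ 3.30 mg/L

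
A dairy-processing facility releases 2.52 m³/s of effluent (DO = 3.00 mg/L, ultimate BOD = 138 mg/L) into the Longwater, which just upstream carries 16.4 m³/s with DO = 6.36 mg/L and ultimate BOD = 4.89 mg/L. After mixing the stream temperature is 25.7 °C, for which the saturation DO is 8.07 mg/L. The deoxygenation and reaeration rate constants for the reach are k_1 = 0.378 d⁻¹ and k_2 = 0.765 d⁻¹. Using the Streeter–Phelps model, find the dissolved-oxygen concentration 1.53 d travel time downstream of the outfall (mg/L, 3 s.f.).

Mixed DO = (16.4×6.36 + 2.52×3.00)/(16.4+2.52) = 111.9/18.92 = 5.912 mg/L.
Mixed L₀ = (16.4×4.89 + 2.52×138)/(18.92) = 428.0/18.92 = 22.62 mg/L.
Initial deficit D₀ = C_s − DO₀ = 8.07 − 5.912 = 2.158 mg/L.
D(1.53) = [0.378×22.62/(0.765−0.378)](e^(−0.378×1.53) − e^(−0.765×1.53)) + 2.158 e^(−0.765×1.53)
= 22.09 × (0.5608 − 0.3102) + 2.158 × 0.3102 = 6.206 mg/L.
DO = 8.07 − 6.206 = 1.864 mg/L.

DO ≈ 1.86 mg/L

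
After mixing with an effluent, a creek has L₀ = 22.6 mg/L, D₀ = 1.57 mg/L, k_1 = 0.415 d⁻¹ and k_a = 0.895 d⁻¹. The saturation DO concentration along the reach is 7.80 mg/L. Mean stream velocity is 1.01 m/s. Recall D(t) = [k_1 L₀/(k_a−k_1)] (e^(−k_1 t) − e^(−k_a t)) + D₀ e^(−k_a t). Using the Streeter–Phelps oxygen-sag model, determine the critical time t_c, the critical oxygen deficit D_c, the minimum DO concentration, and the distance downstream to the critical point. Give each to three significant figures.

t_c ≈ 1.43 d; D_c ≈ 5.80 mg/L; min DO ≈ 2.00 mg/L; x_c ≈ 124 km

At the critical point dD/dt = 0, so k_1 L₀ e^(−k_1 t) = k_a D. Substituting D(t) from the Streeter–Phelps equation and solving for t gives
t_c = ln[(k_a/k_1)(1 − D₀(k_a−k_1)/(k_1 L₀))] / (k_a−k_1).
Here k_a−k_1 = 0.4800 d⁻¹ and 1 − D₀(k_a−k_1)/(k_1 L₀) = 1 − 1.57×0.4800/(0.415×22.6) = 0.9197, so
t_c = ln(2.157 × 0.9197) / 0.4800 = 0.6848 / 0.4800 = 1.427 d.
L(t_c) = L₀ e^(−k_1 t_c) = 22.6 × 0.5532 = 12.50 mg/L, and at the critical point k_a D_c = k_1 L, so D_c = (0.415/0.895) × 12.50 = 5.797 mg/L.
Minimum DO = C_s − D_c = 7.80 − 5.797 = 2.003 mg/L.
x_c = v t_c = 1.01 m/s × 1.427 d × 86400 s/d = 124500 m ≈ 124 km.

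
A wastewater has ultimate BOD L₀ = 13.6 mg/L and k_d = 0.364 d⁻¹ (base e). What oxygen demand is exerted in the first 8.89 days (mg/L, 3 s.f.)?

y_t = L₀(1 − e^(−k_d t)) = 13.6 × (1 − e^(−0.364×8.89))
= 13.6 × (1 − 0.03932) = 13.6 × 0.9607 = 13.07 mg/L.

y ≈ 13.1 mg/L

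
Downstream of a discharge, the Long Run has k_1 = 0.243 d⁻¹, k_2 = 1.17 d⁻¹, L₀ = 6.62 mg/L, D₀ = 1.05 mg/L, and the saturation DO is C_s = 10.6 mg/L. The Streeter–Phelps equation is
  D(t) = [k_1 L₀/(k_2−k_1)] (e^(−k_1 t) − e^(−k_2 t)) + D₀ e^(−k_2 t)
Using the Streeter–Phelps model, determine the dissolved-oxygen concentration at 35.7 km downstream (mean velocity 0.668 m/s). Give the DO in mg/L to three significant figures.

Travel time t = x/v = 35.7 km / (0.668 m/s) = 35700 m / 0.668 m/s = 53440 s = 0.6186 d.
k_1 L₀/(k_2−k_1) = 0.243×6.62/(1.17−0.243) = 1.609/0.9270 = 1.735 mg/L.
e^(−k_1 t) = e^(−0.243×0.6186) = 0.8604; e^(−k_2 t) = e^(−1.17×0.6186) = 0.4850.
D = 1.735 × (0.8604 − 0.4850) + 1.05 × 0.4850 = 0.6516 + 0.5092 = 1.161 mg/L.
DO = C_s − D = 10.6 − 1.161 = 9.439 mg/L.

DO ≈ 9.44 mg/L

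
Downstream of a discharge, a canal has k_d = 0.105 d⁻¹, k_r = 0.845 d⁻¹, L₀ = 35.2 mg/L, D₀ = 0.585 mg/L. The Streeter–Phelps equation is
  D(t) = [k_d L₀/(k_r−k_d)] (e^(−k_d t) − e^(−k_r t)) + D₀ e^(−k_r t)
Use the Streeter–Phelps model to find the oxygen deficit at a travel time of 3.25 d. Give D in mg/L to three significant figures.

k_d L₀/(k_r−k_d) = 0.105×35.2/(0.845−0.105) = 3.696/0.7400 = 4.995 mg/L.
e^(−k_d t) = e^(−0.105×3.250) = 0.7109; e^(−k_r t) = e^(−0.845×3.250) = 0.06417.
D = 4.995 × (0.7109 − 0.06417) + 0.585 × 0.06417 = 3.230 + 0.03754 = 3.268 mg/L.

D ≈ 3.27 mg/L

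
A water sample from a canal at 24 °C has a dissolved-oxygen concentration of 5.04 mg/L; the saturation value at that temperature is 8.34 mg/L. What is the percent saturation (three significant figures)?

60.4 % saturation

% saturation = C/C_s × 100 = 5.04/8.34 × 100 = 60.4 %.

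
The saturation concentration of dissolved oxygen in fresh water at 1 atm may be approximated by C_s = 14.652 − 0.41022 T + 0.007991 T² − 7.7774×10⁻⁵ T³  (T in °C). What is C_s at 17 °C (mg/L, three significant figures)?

C_s = 14.652 − 0.41022×17 + 0.007991×17² − 7.7774×10⁻⁵×17³ = 9.606 mg/L.

C_s ≈ 9.61 mg/L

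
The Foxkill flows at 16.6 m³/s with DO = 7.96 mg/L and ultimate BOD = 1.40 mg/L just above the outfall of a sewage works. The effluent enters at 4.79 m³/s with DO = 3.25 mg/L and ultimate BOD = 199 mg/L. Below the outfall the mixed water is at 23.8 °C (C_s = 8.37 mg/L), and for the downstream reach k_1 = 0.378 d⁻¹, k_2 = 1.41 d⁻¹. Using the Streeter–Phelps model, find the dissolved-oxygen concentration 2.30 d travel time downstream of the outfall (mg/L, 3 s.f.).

Mixed DO = (16.6×7.96 + 4.79×3.25)/(16.6+4.79) = 147.7/21.39 = 6.905 mg/L.
Mixed L₀ = (16.6×1.40 + 4.79×199)/(21.39) = 976.5/21.39 = 45.65 mg/L.
Initial deficit D₀ = C_s − DO₀ = 8.37 − 6.905 = 1.465 mg/L.
D(2.30) = [0.378×45.65/(1.41−0.378)](e^(−0.378×2.30) − e^(−1.41×2.30)) + 1.465 e^(−1.41×2.30)
= 16.72 × (0.4192 − 0.03905) + 1.465 × 0.03905 = 6.414 mg/L.
DO = 8.37 − 6.414 = 1.956 mg/L.

DO ≈ 1.96 mg/L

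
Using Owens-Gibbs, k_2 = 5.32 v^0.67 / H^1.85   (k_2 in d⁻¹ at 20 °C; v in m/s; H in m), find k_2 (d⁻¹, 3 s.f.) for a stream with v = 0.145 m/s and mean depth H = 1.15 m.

k_2 ≈ 1.13 d⁻¹

k_2 = 5.32 × 0.145^0.67 / 1.15^1.85 = 5.32 × 0.2742 / 1.295 = 1.127 d⁻¹.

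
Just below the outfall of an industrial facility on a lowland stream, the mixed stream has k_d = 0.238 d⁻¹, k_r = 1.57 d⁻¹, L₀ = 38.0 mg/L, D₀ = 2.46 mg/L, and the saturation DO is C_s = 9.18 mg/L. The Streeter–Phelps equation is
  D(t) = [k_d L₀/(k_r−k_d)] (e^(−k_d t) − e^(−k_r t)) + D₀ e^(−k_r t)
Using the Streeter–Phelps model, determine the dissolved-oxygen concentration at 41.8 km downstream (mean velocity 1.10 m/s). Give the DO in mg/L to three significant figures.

DO ≈ 5.24 mg/L

Travel time t = x/v = 41.8 km / (1.10 m/s) = 41800 m / 1.10 m/s = 38000 s = 0.4398 d.
k_d L₀/(k_r−k_d) = 0.238×38.0/(1.57−0.238) = 9.044/1.332 = 6.790 mg/L.
e^(−k_d t) = e^(−0.238×0.4398) = 0.9006; e^(−k_r t) = e^(−1.57×0.4398) = 0.5013.
D = 6.790 × (0.9006 − 0.5013) + 2.46 × 0.5013 = 2.711 + 1.233 = 3.944 mg/L.
DO = C_s − D = 9.18 − 3.944 = 5.236 mg/L.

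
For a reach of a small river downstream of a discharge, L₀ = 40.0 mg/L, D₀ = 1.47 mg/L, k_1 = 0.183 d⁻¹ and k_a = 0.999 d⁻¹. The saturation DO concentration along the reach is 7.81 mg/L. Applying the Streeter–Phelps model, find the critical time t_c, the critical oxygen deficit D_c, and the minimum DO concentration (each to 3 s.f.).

t_c ≈ 1.86 d; D_c ≈ 5.21 mg/L; min DO ≈ 2.60 mg/L

At the critical point dD/dt = 0, so k_1 L₀ e^(−k_1 t) = k_a D. Substituting D(t) from the Streeter–Phelps equation and solving for t gives
t_c = ln[(k_a/k_1)(1 − D₀(k_a−k_1)/(k_1 L₀))] / (k_a−k_1).
Here k_a−k_1 = 0.8160 d⁻¹ and 1 − D₀(k_a−k_1)/(k_1 L₀) = 1 − 1.47×0.8160/(0.183×40.0) = 0.8361, so
t_c = ln(5.459 × 0.8361) / 0.8160 = 1.518 / 0.8160 = 1.861 d.
D_c = (k_1/k_a) L₀ e^(−k_1 t_c) = (0.183/0.999) × 40.0 × e^(−0.183×1.861) = 0.1832 × 40.0 × 0.7114 = 5.213 mg/L.
Minimum DO = C_s − D_c = 7.81 − 5.213 = 2.597 mg/L.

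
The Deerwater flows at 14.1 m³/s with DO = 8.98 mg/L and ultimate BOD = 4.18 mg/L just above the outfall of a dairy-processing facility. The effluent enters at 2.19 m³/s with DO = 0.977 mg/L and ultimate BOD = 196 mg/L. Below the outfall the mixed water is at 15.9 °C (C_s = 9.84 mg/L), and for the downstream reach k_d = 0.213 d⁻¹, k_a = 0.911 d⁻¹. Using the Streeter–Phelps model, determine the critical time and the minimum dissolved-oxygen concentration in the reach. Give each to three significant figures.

Mixed DO = (14.1×8.98 + 2.19×0.977)/(14.1+2.19) = 128.8/16.29 = 7.904 mg/L.
Mixed L₀ = (14.1×4.18 + 2.19×196)/(16.29) = 488.2/16.29 = 29.97 mg/L.
Initial deficit D₀ = C_s − DO₀ = 9.84 − 7.904 = 1.936 mg/L.
t_c = (1/0.6980) ln[(0.911/0.213)(1 − 1.936×0.6980/(0.213×29.97))] = 1.433 × ln(3.372) = 1.741 d.
D_c = (0.213/0.911) × 29.97 × e^(−0.213×1.741) = 0.2338 × 29.97 × 0.6901 = 4.836 mg/L.
Minimum DO = 9.84 − 4.836 = 5.004 mg/L.

t_c ≈ 1.74 d; minimum DO ≈ 5.00 mg/L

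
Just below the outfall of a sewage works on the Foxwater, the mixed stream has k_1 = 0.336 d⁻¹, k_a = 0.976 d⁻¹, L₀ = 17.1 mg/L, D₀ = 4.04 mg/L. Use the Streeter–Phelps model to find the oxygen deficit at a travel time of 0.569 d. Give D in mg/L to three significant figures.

k_1 L₀/(k_a−k_1) = 0.336×17.1/(0.976−0.336) = 5.746/0.6400 = 8.978 mg/L.
e^(−k_1 t) = e^(−0.336×0.5690) = 0.8260; e^(−k_a t) = e^(−0.976×0.5690) = 0.5739.
D = 8.978 × (0.8260 − 0.5739) + 4.04 × 0.5739 = 2.263 + 2.318 = 4.582 mg/L.

D ≈ 4.58 mg/L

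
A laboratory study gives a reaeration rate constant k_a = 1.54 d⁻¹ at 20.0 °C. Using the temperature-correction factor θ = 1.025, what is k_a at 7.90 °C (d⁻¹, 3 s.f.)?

k_a ≈ 1.14 d⁻¹

k_a(T₂) = k_a(T₁) · θ^(T₂−T₁) = 1.54 × 1.025^(7.90−20.0)
= 1.54 × 1.025^-12.1 = 1.54 × 0.7417 = 1.142 d⁻¹.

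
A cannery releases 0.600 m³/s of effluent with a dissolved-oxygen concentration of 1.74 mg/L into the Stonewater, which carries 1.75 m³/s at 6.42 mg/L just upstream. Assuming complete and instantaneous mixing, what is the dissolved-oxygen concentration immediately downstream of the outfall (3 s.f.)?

Flow-weighted mixing: C = (Q_r C_r + Q_w C_w)/(Q_r + Q_w)
= (1.75×6.42 + 0.600×1.74)/(1.75 + 0.600) = 12.28/2.350 = 5.225 mg/L.

5.23 mg/L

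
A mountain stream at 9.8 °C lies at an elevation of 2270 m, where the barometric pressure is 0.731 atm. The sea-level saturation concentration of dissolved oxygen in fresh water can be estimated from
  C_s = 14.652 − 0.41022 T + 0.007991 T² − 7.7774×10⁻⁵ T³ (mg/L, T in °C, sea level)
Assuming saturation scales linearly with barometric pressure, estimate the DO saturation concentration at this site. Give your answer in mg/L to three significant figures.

At sea level: C_s = 14.652 − 0.41022×9.8 + 0.007991×9.8² − 7.7774×10⁻⁵×9.8³ = 11.33 mg/L.
Pressure correction: C_s' = 11.33 × 0.731 = 8.279 mg/L.

C_s ≈ 8.28 mg/L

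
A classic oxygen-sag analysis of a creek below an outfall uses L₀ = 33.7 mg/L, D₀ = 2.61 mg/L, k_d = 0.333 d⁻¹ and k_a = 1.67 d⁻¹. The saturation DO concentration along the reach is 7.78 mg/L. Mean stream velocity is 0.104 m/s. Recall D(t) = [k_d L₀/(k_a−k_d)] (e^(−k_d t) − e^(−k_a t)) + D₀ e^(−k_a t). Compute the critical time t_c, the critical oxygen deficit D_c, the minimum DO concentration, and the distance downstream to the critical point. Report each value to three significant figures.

t_c ≈ 0.927 d; D_c ≈ 4.93 mg/L; min DO ≈ 2.85 mg/L; x_c ≈ 8.33 km

With k_a/k_d = 5.015 and 1 − D₀(k_a−k_d)/(k_d L₀) = 0.6890,
t_c = ln(5.015 × 0.6890) / (1.67 − 0.333) = ln(3.456) / 1.337 = 1.240/1.337 = 0.9274 d.
L(t_c) = L₀ e^(−k_d t_c) = 33.7 × 0.7343 = 24.75 mg/L, and at the critical point k_a D_c = k_d L, so D_c = (0.333/1.67) × 24.75 = 4.934 mg/L.
Minimum DO = C_s − D_c = 7.78 − 4.934 = 2.846 mg/L.
x_c = v t_c = 0.104 m/s × 0.9274 d × 86400 s/d = 8334 m ≈ 8.33 km.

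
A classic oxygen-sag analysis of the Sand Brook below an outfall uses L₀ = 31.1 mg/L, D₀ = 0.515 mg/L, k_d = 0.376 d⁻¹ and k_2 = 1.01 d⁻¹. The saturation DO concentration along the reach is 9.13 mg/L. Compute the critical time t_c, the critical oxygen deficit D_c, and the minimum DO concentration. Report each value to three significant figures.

t_c ≈ 1.51 d; D_c ≈ 6.55 mg/L; min DO ≈ 2.58 mg/L

With k_2/k_d = 2.686 and 1 − D₀(k_2−k_d)/(k_d L₀) = 0.9721,
t_c = ln(2.686 × 0.9721) / (1.01 − 0.376) = ln(2.611) / 0.6340 = 0.9598/0.6340 = 1.514 d.
L(t_c) = L₀ e^(−k_d t_c) = 31.1 × 0.5660 = 17.60 mg/L, and at the critical point k_2 D_c = k_d L, so D_c = (0.376/1.01) × 17.60 = 6.553 mg/L.
Minimum DO = C_s − D_c = 9.13 − 6.553 = 2.577 mg/L.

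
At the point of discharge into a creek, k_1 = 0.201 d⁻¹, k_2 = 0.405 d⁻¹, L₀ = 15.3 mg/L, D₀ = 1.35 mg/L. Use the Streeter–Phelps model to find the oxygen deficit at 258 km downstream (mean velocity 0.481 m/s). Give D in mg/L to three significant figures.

D ≈ 3.22 mg/L

Travel time t = x/v = 258 km / (0.481 m/s) = 258000 m / 0.481 m/s = 536400 s = 6.208 d.
k_1 L₀/(k_2−k_1) = 0.201×15.3/(0.405−0.201) = 3.075/0.2040 = 15.08 mg/L.
e^(−k_1 t) = e^(−0.201×6.208) = 0.2871; e^(−k_2 t) = e^(−0.405×6.208) = 0.08092.
D = 15.08 × (0.2871 − 0.08092) + 1.35 × 0.08092 = 3.109 + 0.1092 = 3.218 mg/L.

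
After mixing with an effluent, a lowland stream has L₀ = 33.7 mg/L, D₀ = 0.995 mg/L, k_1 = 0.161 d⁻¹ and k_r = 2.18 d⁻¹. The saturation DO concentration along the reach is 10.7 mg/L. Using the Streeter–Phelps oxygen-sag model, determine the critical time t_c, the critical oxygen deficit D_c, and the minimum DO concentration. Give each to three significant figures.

t_c ≈ 1.06 d; D_c ≈ 2.10 mg/L; min DO ≈ 8.60 mg/L

t_c = [1/(k_r−k_1)] ln[(k_r/k_1)(1 − D₀(k_r−k_1)/(k_1 L₀))]
= [1/(2.18−0.161)] ln[(2.18/0.161)(1 − 0.995×2.019/(0.161×33.7))]
= (1/2.019) ln[13.54 × 0.6297] = 0.4953 × ln(8.527) = 0.4953 × 2.143 = 1.062 d.
D_c = (k_1/k_r) L₀ e^(−k_1 t_c) = (0.161/2.18) × 33.7 × e^(−0.161×1.062) = 0.07385 × 33.7 × 0.8429 = 2.098 mg/L.
Minimum DO = C_s − D_c = 10.7 − 2.098 = 8.602 mg/L.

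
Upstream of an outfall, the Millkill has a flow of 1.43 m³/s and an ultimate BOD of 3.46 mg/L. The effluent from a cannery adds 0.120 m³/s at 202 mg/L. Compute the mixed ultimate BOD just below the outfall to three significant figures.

Flow-weighted mixing: C = (Q_r C_r + Q_w C_w)/(Q_r + Q_w)
= (1.43×3.46 + 0.120×202)/(1.43 + 0.120) = 29.19/1.550 = 18.83 mg/L.

18.8 mg/L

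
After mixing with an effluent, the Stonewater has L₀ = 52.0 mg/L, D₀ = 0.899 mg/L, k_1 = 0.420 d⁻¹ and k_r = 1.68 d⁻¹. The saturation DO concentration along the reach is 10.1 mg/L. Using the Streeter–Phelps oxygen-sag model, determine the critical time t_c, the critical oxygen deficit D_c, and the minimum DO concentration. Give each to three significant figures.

t_c = [1/(k_r−k_1)] ln[(k_r/k_1)(1 − D₀(k_r−k_1)/(k_1 L₀))]
= [1/(1.68−0.420)] ln[(1.68/0.420)(1 − 0.899×1.260/(0.420×52.0))]
= (1/1.260) ln[4.000 × 0.9481] = 0.7937 × ln(3.793) = 0.7937 × 1.333 = 1.058 d.
D_c = (k_1/k_r) L₀ e^(−k_1 t_c) = (0.420/1.68) × 52.0 × e^(−0.420×1.058) = 0.2500 × 52.0 × 0.6412 = 8.336 mg/L.
Minimum DO = C_s − D_c = 10.1 − 8.336 = 1.764 mg/L.

t_c ≈ 1.06 d; D_c ≈ 8.34 mg/L; min DO ≈ 1.76 mg/L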